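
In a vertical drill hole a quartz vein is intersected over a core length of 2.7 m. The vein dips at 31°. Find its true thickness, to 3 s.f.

2.31 m

True thickness t = h · cos(dip) = 2.7 × cos 31°
t = 2.7 × 0.8572 = 2.314 m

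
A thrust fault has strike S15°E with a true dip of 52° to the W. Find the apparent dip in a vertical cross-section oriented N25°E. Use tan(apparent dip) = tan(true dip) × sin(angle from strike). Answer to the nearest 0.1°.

The strike is S15°E and the section trends N25°E; the acute angle between them is β = 40°.
tan α = tan 52° × sin 40° = 1.2799 × 0.6428 = 0.8227
α = arctan(0.8227) = 39.45°

39.4°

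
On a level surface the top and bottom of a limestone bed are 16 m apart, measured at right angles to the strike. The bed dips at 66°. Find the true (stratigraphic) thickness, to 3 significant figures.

14.6 m

True thickness t = w · sin(dip) = 16 × sin 66°
t = 16 × 0.9135 = 14.617 m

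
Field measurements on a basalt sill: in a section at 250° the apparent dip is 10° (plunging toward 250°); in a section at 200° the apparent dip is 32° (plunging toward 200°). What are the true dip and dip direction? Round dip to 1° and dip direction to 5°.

true dip 35°, dip direction 175°

The two traces are lines in the plane: v₁ = (sin 250°·cos 10°, cos 250°·cos 10°, −sin 10°), v₂ = (sin 200°·cos 32°, cos 200°·cos 32°, −sin 32°).
The plane normal is n = v₁ × v₂ ∝ (0.040, -0.440, 0.640).
True dip = arccos(n_z / |n|) = arccos(0.8228) = 34.6°.
Dip direction = atan2(0.040, -0.440) = 175° (azimuth of n's horizontal projection).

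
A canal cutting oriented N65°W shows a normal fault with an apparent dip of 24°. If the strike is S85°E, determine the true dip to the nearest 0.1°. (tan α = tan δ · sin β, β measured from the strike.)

The section is 20° from the strike.
tan(true dip) = tan 24° / sin 20° = 1.3018
δ = arctan(1.3018) = 52.47°

52.5°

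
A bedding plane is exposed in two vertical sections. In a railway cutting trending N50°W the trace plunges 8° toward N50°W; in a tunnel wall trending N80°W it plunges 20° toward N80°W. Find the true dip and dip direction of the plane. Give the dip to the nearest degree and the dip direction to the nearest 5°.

true dip 27°, dip direction 235°

Each apparent-dip line lies in the plane. As unit vectors (x east, y north, z up), v₁ plunges 8°→N50°W and v₂ plunges 20°→N80°W.
The plane normal is n = v₁ × v₂ ∝ (-0.195, -0.131, 0.465).
True dip = arccos(n_z / |n|) = arccos(0.8928) = 26.8°.
Dip direction = azimuth of (n_x, n_y) = atan2(-0.195, -0.131) = 236°.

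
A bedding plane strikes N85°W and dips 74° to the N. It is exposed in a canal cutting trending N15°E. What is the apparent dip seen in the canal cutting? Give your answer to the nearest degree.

74°

The strike is N85°W and the section trends N15°E; the acute angle between them is β = 80°.
tan(apparent dip) = tan 74° · sin 80° = 3.4344
α = arctan(3.4344) = 73.77°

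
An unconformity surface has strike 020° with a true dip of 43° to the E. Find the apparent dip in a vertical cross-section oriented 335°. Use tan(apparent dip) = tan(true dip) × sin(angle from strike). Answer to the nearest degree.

The section lies 45° from the strike.
tan(apparent dip) = tan 43° · sin 45° = 0.6594
apparent dip = arctan 0.6594 = 33.40°

33°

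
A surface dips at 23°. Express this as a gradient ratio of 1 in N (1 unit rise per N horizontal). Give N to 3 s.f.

1 in 2.36

1 : N means tan θ = 1/N, so N = 1/tan 23° = 1/0.4245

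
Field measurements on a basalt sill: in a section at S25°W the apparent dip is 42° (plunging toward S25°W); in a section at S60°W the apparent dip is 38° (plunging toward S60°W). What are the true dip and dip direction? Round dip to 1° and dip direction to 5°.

true dip 42°, dip direction 210°

The two traces are lines in the plane: v₁ = (sin 205°·cos 42°, cos 205°·cos 42°, −sin 42°), v₂ = (sin 240°·cos 38°, cos 240°·cos 38°, −sin 38°).
Cross product v₁ × v₂ gives the pole to the plane: n ∝ (-0.151, -0.263, 0.336).
tan δ = √(n_x²+n_y²)/n_z = 0.304/0.336, so δ = 42.1°.
The horizontal component of n points toward azimuth atan2(n_x, n_y) = 210°, the dip direction.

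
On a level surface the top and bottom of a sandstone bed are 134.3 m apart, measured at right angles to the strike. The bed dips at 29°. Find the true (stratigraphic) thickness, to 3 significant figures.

65.1 m

True thickness t = w · sin(dip) = 134.3 × sin 29°
t = 134.3 × 0.4848 = 65.110 m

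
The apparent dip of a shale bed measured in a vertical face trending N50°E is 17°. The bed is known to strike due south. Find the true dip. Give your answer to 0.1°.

21.8°

β = acute angle between strike due south and section N50°E = 50°.
tan(true dip) = tan 17° / sin 50° = 0.3991
δ = arctan(0.3991) = 21.76°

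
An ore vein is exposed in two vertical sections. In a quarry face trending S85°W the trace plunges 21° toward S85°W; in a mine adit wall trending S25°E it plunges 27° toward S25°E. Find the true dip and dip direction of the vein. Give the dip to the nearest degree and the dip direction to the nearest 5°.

Represent each trace as a vector plunging at its apparent dip toward its trend (east-north-up frame): v₁ = (-0.930, -0.081, -0.358), v₂ = (0.377, -0.808, -0.454).
The plane normal is n = v₁ × v₂ ∝ (-0.252, -0.557, 0.782).
Dip δ = arctan(|n_h|/n_z) = arctan(0.612/0.782) = 38.0°.
Dip direction = atan2(-0.252, -0.557) = 204° (azimuth of n's horizontal projection).

true dip 38°, dip direction 205°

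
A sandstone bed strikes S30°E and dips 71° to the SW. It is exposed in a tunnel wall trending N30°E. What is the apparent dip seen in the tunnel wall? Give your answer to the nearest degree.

68°

Angle between strike (S30°E) and section (N30°E): β = 60°.
tan(apparent dip) = tan 71° · sin 60° = 2.5151
apparent dip = arctan 2.5151 = 68.32°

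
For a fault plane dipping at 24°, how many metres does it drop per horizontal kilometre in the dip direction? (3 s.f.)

drop per km = 1000 × tan 24° = 1000 × 0.4452

445 m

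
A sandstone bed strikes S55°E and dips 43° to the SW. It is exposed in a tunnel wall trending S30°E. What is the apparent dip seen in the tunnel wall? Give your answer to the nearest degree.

The section lies 25° from the strike.
tan(apparent dip) = tan 43° · sin 25° = 0.3941
apparent dip = arctan 0.3941 = 21.51°

22°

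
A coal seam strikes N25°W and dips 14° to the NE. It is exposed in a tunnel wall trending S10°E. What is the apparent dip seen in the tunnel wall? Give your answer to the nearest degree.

4°

Angle between strike (N25°W) and section (S10°E): β = 15°.
tan α = tan 14° × sin 15° = 0.2493 × 0.2588 = 0.0645
apparent dip = arctan 0.0645 = 3.69°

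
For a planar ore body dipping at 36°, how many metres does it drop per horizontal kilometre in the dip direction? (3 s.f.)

727 m

drop per km = 1000 × tan 36° = 1000 × 0.7265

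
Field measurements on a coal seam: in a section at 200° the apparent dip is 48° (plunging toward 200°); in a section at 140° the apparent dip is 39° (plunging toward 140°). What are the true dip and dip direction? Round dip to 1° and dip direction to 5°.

true dip 49°, dip direction 185°

The two traces are lines in the plane: v₁ = (sin 200°·cos 48°, cos 200°·cos 48°, −sin 48°), v₂ = (sin 140°·cos 39°, cos 140°·cos 39°, −sin 39°).
Cross product v₁ × v₂ gives the pole to the plane: n ∝ (-0.047, -0.515, 0.450).
True dip = arccos(n_z / |n|) = arccos(0.6566) = 49.0°.
Dip direction = atan2(-0.047, -0.515) = 185° (azimuth of n's horizontal projection).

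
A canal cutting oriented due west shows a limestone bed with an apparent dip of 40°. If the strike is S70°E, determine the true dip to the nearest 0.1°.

β = acute angle between strike S70°E and section due west = 20°.
tan(true dip) = tan 40° / sin 20° = 2.4534
δ = arctan(2.4534) = 67.82°

67.8°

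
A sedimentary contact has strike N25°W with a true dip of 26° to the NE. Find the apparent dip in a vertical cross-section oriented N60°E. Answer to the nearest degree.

The section lies 85° from the strike.
tan(apparent dip) = tan 26° · sin 85° = 0.4859
apparent dip = arctan 0.4859 = 25.91°

26°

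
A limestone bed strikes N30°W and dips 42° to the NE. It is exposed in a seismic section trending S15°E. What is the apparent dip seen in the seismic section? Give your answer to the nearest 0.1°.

The strike is N30°W and the section trends S15°E; the acute angle between them is β = 15°.
tan α = tan 42° × sin 15° = 0.9004 × 0.2588 = 0.2330
α = arctan(0.2330) = 13.12°

13.1°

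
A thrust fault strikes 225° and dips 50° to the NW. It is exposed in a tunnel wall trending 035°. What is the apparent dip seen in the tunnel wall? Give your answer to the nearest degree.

12°

Angle between strike (225°) and section (035°): β = 10°.
tan(apparent dip) = tan 50° · sin 10° = 0.2069
α = arctan(0.2069) = 11.69°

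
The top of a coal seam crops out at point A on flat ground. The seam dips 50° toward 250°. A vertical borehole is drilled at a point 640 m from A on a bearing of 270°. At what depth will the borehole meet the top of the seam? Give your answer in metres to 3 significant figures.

717 m

The hole lies 20° from the dip direction, so the down-dip offset is 640 × cos 20° = 601.40 m.
Depth = down-dip offset × tan(dip) = 601.40 × tan 50° = 601.40 × 1.1918
Depth = 716.72 m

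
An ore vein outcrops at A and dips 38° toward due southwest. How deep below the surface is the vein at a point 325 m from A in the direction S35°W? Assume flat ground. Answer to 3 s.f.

The hole lies 10° from the dip direction, so the down-dip offset is 325 × cos 10° = 320.06 m.
Depth = down-dip offset × tan(dip) = 320.06 × tan 38° = 320.06 × 0.7813
Depth = 250.06 m

250 m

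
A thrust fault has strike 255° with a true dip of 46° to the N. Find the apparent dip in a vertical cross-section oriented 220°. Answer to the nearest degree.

31°

The strike is 255° and the section trends 220°; the acute angle between them is β = 35°.
tan(apparent dip) = tan 46° · sin 35° = 0.5940
α = arctan(0.5940) = 30.71°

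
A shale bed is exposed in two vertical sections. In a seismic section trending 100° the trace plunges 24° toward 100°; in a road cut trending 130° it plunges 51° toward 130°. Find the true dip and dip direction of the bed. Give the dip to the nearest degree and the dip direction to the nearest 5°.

Each apparent-dip line lies in the plane. As unit vectors (x east, y north, z up), v₁ plunges 24°→100° and v₂ plunges 51°→130°.
Cross product v₁ × v₂ gives the pole to the plane: n ∝ (0.041, -0.503, 0.287).
tan δ = √(n_x²+n_y²)/n_z = 0.505/0.287, so δ = 60.3°.
Dip direction = azimuth of (n_x, n_y) = atan2(0.041, -0.503) = 175°.

true dip 60°, dip direction 175°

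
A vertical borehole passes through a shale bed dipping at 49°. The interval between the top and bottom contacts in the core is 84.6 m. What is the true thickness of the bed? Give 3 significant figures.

55.5 m

True thickness t = h · cos(dip) = 84.6 × cos 49°
t = 84.6 × 0.6561 = 55.503 m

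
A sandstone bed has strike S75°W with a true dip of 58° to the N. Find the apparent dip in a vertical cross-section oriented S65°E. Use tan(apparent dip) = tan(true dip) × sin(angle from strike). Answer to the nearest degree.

46°

The strike is S75°W and the section trends S65°E; the acute angle between them is β = 40°.
tan α = tan 58° × sin 40° = 1.6003 × 0.6428 = 1.0287
apparent dip = arctan 1.0287 = 45.81°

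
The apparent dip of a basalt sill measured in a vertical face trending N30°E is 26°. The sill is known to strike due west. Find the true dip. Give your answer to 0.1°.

β = acute angle between strike due west and section N30°E = 60°.
tan δ = tan α / sin β = tan 26° / sin 60° = 0.4877 / 0.8660 = 0.5632
δ = arctan(0.5632) = 29.39°

29.4°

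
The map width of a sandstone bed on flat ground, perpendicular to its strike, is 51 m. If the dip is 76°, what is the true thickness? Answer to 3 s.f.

True thickness t = w · sin(dip) = 51 × sin 76°
t = 51 × 0.9703 = 49.485 m

49.5 m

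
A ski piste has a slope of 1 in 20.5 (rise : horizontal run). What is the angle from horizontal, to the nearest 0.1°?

tan θ = 1/20.5 = 0.0488
θ = arctan(0.0488) = 2.79°

2.8°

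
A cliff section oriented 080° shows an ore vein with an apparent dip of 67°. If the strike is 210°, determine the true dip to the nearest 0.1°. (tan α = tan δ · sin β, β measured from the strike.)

The section is 50° from the strike.
tan δ = tan α / sin β = tan 67° / sin 50° = 2.3559 / 0.7660 = 3.0753
δ = arctan(3.0753) = 71.99°

72.0°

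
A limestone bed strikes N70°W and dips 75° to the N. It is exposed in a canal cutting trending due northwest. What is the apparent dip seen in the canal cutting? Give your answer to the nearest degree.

The strike is N70°W and the section trends due northwest; the acute angle between them is β = 25°.
tan α = tan 75° × sin 25° = 3.7321 × 0.4226 = 1.5772
α = arctan(1.5772) = 57.62°

58°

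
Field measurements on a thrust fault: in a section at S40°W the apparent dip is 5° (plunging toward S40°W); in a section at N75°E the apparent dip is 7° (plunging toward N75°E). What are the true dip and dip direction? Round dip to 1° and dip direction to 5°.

true dip 19°, dip direction 145°

The two traces are lines in the plane: v₁ = (sin 220°·cos 5°, cos 220°·cos 5°, −sin 5°), v₂ = (sin 75°·cos 7°, cos 75°·cos 7°, −sin 7°).
Cross product v₁ × v₂ gives the pole to the plane: n ∝ (0.115, -0.162, 0.567).
Dip δ = arctan(|n_h|/n_z) = arctan(0.199/0.567) = 19.3°.
The horizontal component of n points toward azimuth atan2(n_x, n_y) = 144°, the dip direction.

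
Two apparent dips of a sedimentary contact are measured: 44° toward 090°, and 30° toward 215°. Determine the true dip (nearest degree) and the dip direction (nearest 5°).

The two traces are lines in the plane: v₁ = (sin 90°·cos 44°, cos 90°·cos 44°, −sin 44°), v₂ = (sin 215°·cos 30°, cos 215°·cos 30°, −sin 30°).
n = v₁ × v₂ = (0.493, -0.705, 0.510) (taken with n_z > 0).
tan δ = √(n_x²+n_y²)/n_z = 0.860/0.510, so δ = 59.3°.
Dip direction = azimuth of (n_x, n_y) = atan2(0.493, -0.705) = 145°.

true dip 59°, dip direction 145°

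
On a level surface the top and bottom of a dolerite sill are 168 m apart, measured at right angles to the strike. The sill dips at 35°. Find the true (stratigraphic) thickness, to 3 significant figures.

True thickness t = w · sin(dip) = 168 × sin 35°
t = 168 × 0.5736 = 96.361 m

96.4 m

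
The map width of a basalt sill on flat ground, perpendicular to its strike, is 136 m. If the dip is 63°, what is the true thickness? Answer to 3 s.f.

True thickness t = w · sin(dip) = 136 × sin 63°
t = 136 × 0.8910 = 121.177 m

121 m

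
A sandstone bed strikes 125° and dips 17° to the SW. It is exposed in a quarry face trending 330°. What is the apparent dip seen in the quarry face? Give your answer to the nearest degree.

The strike is 125° and the section trends 330°; the acute angle between them is β = 25°.
tan(apparent dip) = tan 17° · sin 25° = 0.1292
apparent dip = arctan 0.1292 = 7.36°

7°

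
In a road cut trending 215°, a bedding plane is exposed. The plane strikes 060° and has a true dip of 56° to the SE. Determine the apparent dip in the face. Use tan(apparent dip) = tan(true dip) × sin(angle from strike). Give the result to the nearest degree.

32°

The strike is 060° and the section trends 215°; the acute angle between them is β = 25°.
tan α = tan 56° × sin 25° = 1.4826 × 0.4226 = 0.6266
apparent dip = arctan 0.6266 = 32.07°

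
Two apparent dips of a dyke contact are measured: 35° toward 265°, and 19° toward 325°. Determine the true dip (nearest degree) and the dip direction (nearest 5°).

Each apparent-dip line lies in the plane. As unit vectors (x east, y north, z up), v₁ plunges 35°→265° and v₂ plunges 19°→325°.
Cross product v₁ × v₂ gives the pole to the plane: n ∝ (-0.467, -0.045, 0.671).
tan δ = √(n_x²+n_y²)/n_z = 0.470/0.671, so δ = 35.0°.
Dip direction = azimuth of (n_x, n_y) = atan2(-0.467, -0.045) = 264°.

true dip 35°, dip direction 265°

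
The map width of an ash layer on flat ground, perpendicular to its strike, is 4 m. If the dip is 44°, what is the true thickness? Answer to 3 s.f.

2.78 m

True thickness t = w · sin(dip) = 4 × sin 44°
t = 4 × 0.6947 = 2.779 m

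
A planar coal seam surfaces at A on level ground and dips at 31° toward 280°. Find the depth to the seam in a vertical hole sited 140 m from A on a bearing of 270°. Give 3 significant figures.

The hole lies 10° from the dip direction, so the down-dip offset is 140 × cos 10° = 137.87 m.
Depth = down-dip offset × tan(dip) = 137.87 × tan 31° = 137.87 × 0.6009
Depth = 82.84 m

82.8 m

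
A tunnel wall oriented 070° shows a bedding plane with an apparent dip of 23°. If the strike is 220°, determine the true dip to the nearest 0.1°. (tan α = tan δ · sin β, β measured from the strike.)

40.3°

β = acute angle between strike 220° and section 070° = 30°.
tan δ = tan α / sin β = tan 23° / sin 30° = 0.4245 / 0.5000 = 0.8489
true dip = arctan 0.8489 = 40.33°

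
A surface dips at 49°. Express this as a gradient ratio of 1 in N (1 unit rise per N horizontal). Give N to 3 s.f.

1 : N means tan θ = 1/N, so N = 1/tan 49° = 1/1.1504

1 in 0.869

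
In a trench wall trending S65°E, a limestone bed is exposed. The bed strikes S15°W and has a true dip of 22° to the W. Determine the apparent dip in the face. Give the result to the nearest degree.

22°

The strike is S15°W and the section trends S65°E; the acute angle between them is β = 80°.
tan α = tan 22° × sin 80° = 0.4040 × 0.9848 = 0.3979
apparent dip = arctan 0.3979 = 21.70°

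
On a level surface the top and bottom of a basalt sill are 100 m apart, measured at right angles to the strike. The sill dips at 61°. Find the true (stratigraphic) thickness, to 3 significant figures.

True thickness t = w · sin(dip) = 100 × sin 61°
t = 100 × 0.8746 = 87.462 m

87.5 m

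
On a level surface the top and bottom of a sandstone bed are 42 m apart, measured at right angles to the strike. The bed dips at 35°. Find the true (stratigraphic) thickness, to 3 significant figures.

True thickness t = w · sin(dip) = 42 × sin 35°
t = 42 × 0.5736 = 24.090 m

24.1 m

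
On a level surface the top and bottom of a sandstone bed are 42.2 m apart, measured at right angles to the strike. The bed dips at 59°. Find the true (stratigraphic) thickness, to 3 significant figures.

36.2 m

True thickness t = w · sin(dip) = 42.2 × sin 59°
t = 42.2 × 0.8572 = 36.172 m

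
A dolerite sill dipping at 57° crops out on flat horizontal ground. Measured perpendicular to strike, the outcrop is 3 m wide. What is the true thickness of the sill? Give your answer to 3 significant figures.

2.52 m

True thickness t = w · sin(dip) = 3 × sin 57°
t = 3 × 0.8387 = 2.516 m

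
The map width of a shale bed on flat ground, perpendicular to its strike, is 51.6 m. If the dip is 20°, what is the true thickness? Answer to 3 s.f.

True thickness t = w · sin(dip) = 51.6 × sin 20°
t = 51.6 × 0.3420 = 17.648 m

17.6 m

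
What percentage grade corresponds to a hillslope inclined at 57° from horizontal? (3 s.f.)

grade % = 100 × tan 57° = 100 × 1.5399

154%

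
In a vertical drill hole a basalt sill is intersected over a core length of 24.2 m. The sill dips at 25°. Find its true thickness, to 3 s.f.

True thickness t = h · cos(dip) = 24.2 × cos 25°
t = 24.2 × 0.9063 = 21.933 m

21.9 m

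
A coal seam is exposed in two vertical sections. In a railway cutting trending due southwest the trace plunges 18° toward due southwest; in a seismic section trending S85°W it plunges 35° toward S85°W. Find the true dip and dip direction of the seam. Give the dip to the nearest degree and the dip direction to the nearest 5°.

Each apparent-dip line lies in the plane. As unit vectors (x east, y north, z up), v₁ plunges 18°→due southwest and v₂ plunges 35°→S85°W.
Cross product v₁ × v₂ gives the pole to the plane: n ∝ (-0.364, 0.134, 0.501).
Dip δ = arctan(|n_h|/n_z) = arctan(0.387/0.501) = 37.7°.
Dip direction = atan2(-0.364, 0.134) = 290° (azimuth of n's horizontal projection).

true dip 38°, dip direction 290°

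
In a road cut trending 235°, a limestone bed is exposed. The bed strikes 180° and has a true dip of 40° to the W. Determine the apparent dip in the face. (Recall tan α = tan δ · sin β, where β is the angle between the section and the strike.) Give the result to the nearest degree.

The section lies 55° from the strike.
tan α = tan 40° × sin 55° = 0.8391 × 0.8192 = 0.6874
α = arctan(0.6874) = 34.50°

35°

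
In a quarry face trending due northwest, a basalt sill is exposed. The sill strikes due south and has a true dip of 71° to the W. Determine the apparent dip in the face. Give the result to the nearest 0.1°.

64.0°

The strike is due south and the section trends due northwest; the acute angle between them is β = 45°.
tan(apparent dip) = tan 71° · sin 45° = 2.0536
apparent dip = arctan 2.0536 = 64.04°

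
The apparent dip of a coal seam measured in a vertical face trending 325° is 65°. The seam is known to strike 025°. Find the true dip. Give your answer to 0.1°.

68.0°

β = acute angle between strike 025° and section 325° = 60°.
tan δ = tan α / sin β = tan 65° / sin 60° = 2.1445 / 0.8660 = 2.4763
true dip = arctan 2.4763 = 68.01°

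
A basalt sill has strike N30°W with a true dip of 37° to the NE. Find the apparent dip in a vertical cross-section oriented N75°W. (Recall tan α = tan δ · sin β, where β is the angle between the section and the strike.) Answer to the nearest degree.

28°

The section lies 45° from the strike.
tan α = tan 37° × sin 45° = 0.7536 × 0.7071 = 0.5328
α = arctan(0.5328) = 28.05°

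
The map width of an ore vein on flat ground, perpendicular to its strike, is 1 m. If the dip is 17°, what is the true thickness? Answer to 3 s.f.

True thickness t = w · sin(dip) = 1 × sin 17°
t = 1 × 0.2924 = 0.292 m

0.292 m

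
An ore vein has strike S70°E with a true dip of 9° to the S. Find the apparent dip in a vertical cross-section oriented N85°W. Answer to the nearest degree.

2°

The section lies 15° from the strike.
tan(apparent dip) = tan 9° · sin 15° = 0.0410
α = arctan(0.0410) = 2.35°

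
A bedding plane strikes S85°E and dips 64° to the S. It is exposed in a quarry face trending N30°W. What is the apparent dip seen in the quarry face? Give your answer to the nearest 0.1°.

The section lies 55° from the strike.
tan α = tan 64° × sin 55° = 2.0503 × 0.8192 = 1.6795
α = arctan(1.6795) = 59.23°

59.2°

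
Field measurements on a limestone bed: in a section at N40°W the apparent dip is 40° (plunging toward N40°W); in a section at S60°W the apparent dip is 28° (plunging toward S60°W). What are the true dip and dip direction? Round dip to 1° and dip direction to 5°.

true dip 43°, dip direction 295°

Each apparent-dip line lies in the plane. As unit vectors (x east, y north, z up), v₁ plunges 40°→N40°W and v₂ plunges 28°→S60°W.
The plane normal is n = v₁ × v₂ ∝ (-0.559, 0.260, 0.666).
Dip δ = arctan(|n_h|/n_z) = arctan(0.617/0.666) = 42.8°.
The horizontal component of n points toward azimuth atan2(n_x, n_y) = 295°, the dip direction.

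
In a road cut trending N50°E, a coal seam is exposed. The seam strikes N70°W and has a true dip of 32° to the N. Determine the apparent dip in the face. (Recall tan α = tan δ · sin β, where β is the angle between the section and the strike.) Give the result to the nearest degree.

Angle between strike (N70°W) and section (N50°E): β = 60°.
tan α = tan 32° × sin 60° = 0.6249 × 0.8660 = 0.5412
α = arctan(0.5412) = 28.42°

28°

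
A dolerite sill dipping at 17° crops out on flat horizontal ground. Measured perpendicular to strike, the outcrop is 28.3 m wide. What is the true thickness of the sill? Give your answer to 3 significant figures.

True thickness t = w · sin(dip) = 28.3 × sin 17°
t = 28.3 × 0.2924 = 8.274 m

8.27 m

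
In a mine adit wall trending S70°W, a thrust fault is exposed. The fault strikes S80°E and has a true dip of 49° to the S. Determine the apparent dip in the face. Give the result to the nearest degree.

The strike is S80°E and the section trends S70°W; the acute angle between them is β = 30°.
tan α = tan 49° × sin 30° = 1.1504 × 0.5000 = 0.5752
α = arctan(0.5752) = 29.91°

30°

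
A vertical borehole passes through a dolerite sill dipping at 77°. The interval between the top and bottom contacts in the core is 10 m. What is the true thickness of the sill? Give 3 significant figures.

2.25 m

True thickness t = h · cos(dip) = 10 × cos 77°
t = 10 × 0.2250 = 2.250 m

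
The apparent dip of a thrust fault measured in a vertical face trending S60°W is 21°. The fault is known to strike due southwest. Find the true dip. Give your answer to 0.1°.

β = acute angle between strike due southwest and section S60°W = 15°.
tan(true dip) = tan 21° / sin 15° = 1.4831
true dip = arctan 1.4831 = 56.01°

56.0°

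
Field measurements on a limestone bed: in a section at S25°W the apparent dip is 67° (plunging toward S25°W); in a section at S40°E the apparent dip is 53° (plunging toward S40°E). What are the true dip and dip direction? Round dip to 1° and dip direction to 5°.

true dip 67°, dip direction 195°

Represent each trace as a vector plunging at its apparent dip toward its trend (east-north-up frame): v₁ = (-0.165, -0.354, -0.921), v₂ = (0.387, -0.461, -0.799).
n = v₁ × v₂ = (-0.142, -0.488, 0.213) (taken with n_z > 0).
Dip δ = arctan(|n_h|/n_z) = arctan(0.508/0.213) = 67.2°.
Dip direction = azimuth of (n_x, n_y) = atan2(-0.142, -0.488) = 196°.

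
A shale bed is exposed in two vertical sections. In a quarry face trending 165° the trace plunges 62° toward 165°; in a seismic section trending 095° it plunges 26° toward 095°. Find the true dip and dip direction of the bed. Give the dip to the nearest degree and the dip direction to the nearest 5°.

true dip 62°, dip direction 170°

Each apparent-dip line lies in the plane. As unit vectors (x east, y north, z up), v₁ plunges 62°→165° and v₂ plunges 26°→095°.
The plane normal is n = v₁ × v₂ ∝ (0.130, -0.737, 0.397).
True dip = arccos(n_z / |n|) = arccos(0.4681) = 62.1°.
Dip direction = azimuth of (n_x, n_y) = atan2(0.130, -0.737) = 170°.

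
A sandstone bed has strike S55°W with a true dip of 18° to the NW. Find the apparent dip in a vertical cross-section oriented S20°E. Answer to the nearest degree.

17°

Angle between strike (S55°W) and section (S20°E): β = 75°.
tan(apparent dip) = tan 18° · sin 75° = 0.3138
apparent dip = arctan 0.3138 = 17.42°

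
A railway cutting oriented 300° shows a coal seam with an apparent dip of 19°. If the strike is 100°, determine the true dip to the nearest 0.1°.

45.2°

β = acute angle between strike 100° and section 300° = 20°.
tan(true dip) = tan 19° / sin 20° = 1.0067
true dip = arctan 1.0067 = 45.19°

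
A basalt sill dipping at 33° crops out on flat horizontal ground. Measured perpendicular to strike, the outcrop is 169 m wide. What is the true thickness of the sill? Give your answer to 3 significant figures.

92.0 m

True thickness t = w · sin(dip) = 169 × sin 33°
t = 169 × 0.5446 = 92.044 m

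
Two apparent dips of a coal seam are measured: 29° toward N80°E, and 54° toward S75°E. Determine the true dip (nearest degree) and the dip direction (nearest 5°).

true dip 65°, dip direction 155°

Represent each trace as a vector plunging at its apparent dip toward its trend (east-north-up frame): v₁ = (0.861, 0.152, -0.485), v₂ = (0.568, -0.152, -0.809).
The plane normal is n = v₁ × v₂ ∝ (0.197, -0.422, 0.217).
tan δ = √(n_x²+n_y²)/n_z = 0.465/0.217, so δ = 65.0°.
Dip direction = atan2(0.197, -0.422) = 155° (azimuth of n's horizontal projection).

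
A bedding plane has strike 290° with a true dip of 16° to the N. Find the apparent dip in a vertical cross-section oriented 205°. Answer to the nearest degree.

16°

Angle between strike (290°) and section (205°): β = 85°.
tan α = tan 16° × sin 85° = 0.2867 × 0.9962 = 0.2857
apparent dip = arctan 0.2857 = 15.94°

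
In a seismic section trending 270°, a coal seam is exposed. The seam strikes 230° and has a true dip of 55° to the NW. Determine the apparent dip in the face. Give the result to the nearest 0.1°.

42.6°

The section lies 40° from the strike.
tan α = tan 55° × sin 40° = 1.4281 × 0.6428 = 0.9180
α = arctan(0.9180) = 42.55°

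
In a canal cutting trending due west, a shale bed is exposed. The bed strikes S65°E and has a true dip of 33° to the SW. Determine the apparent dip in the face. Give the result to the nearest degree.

The section lies 25° from the strike.
tan α = tan 33° × sin 25° = 0.6494 × 0.4226 = 0.2745
α = arctan(0.2745) = 15.35°

15°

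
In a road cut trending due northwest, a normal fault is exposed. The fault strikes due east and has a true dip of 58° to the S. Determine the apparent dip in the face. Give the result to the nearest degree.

The section lies 45° from the strike.
tan(apparent dip) = tan 58° · sin 45° = 1.1316
apparent dip = arctan 1.1316 = 48.53°

49°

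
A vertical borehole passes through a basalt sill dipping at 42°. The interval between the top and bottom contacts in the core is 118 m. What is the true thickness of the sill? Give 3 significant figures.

87.7 m

True thickness t = h · cos(dip) = 118 × cos 42°
t = 118 × 0.7431 = 87.691 m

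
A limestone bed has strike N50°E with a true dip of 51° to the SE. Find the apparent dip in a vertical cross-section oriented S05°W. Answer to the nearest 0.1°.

The strike is N50°E and the section trends S05°W; the acute angle between them is β = 45°.
tan(apparent dip) = tan 51° · sin 45° = 0.8732
α = arctan(0.8732) = 41.13°

41.1°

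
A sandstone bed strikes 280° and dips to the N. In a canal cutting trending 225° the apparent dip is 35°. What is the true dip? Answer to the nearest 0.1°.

40.5°

β = acute angle between strike 280° and section 225° = 55°.
tan δ = tan α / sin β = tan 35° / sin 55° = 0.7002 / 0.8192 = 0.8548
δ = arctan(0.8548) = 40.52°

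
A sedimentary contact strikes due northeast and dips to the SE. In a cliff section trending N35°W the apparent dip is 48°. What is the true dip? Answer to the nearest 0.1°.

β = acute angle between strike due northeast and section N35°W = 80°.
tan(true dip) = tan 48° / sin 80° = 1.1277
δ = arctan(1.1277) = 48.44°

48.4°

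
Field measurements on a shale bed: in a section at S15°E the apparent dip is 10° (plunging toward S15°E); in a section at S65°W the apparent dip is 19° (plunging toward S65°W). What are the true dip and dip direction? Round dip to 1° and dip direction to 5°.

Each apparent-dip line lies in the plane. As unit vectors (x east, y north, z up), v₁ plunges 10°→S15°E and v₂ plunges 19°→S65°W.
The plane normal is n = v₁ × v₂ ∝ (-0.240, -0.232, 0.917).
Dip δ = arctan(|n_h|/n_z) = arctan(0.334/0.917) = 20.0°.
The horizontal component of n points toward azimuth atan2(n_x, n_y) = 226°, the dip direction.

true dip 20°, dip direction 225°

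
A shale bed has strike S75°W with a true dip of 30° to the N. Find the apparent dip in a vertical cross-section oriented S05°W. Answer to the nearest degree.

28°

The section lies 70° from the strike.
tan(apparent dip) = tan 30° · sin 70° = 0.5425
apparent dip = arctan 0.5425 = 28.48°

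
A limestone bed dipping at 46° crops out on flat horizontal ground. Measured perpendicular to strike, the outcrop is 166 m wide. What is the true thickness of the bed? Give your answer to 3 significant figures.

True thickness t = w · sin(dip) = 166 × sin 46°
t = 166 × 0.7193 = 119.410 m

119 m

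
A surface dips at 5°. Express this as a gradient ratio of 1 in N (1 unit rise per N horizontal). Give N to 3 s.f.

1 : N means tan θ = 1/N, so N = 1/tan 5° = 1/0.0875

1 in 11.4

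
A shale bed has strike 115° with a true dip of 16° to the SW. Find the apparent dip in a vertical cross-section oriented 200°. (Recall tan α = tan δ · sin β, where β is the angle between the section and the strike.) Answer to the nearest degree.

The strike is 115° and the section trends 200°; the acute angle between them is β = 85°.
tan α = tan 16° × sin 85° = 0.2867 × 0.9962 = 0.2857
apparent dip = arctan 0.2857 = 15.94°

16°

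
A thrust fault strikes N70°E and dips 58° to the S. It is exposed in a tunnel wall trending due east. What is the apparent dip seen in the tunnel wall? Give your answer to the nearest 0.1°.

28.7°

Angle between strike (N70°E) and section (due east): β = 20°.
tan(apparent dip) = tan 58° · sin 20° = 0.5473
α = arctan(0.5473) = 28.69°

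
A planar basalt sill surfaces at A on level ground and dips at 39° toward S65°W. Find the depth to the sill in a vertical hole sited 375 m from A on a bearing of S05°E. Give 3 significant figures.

The hole lies 70° from the dip direction, so the down-dip offset is 375 × cos 70° = 128.26 m.
Depth = down-dip offset × tan(dip) = 128.26 × tan 39° = 128.26 × 0.8098
Depth = 103.86 m

104 m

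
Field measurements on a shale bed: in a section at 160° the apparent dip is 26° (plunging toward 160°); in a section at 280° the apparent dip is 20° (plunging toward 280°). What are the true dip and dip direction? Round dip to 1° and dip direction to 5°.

The two traces are lines in the plane: v₁ = (sin 160°·cos 26°, cos 160°·cos 26°, −sin 26°), v₂ = (sin 280°·cos 20°, cos 280°·cos 20°, −sin 20°).
The plane normal is n = v₁ × v₂ ∝ (-0.360, -0.511, 0.731).
tan δ = √(n_x²+n_y²)/n_z = 0.625/0.731, so δ = 40.5°.
The horizontal component of n points toward azimuth atan2(n_x, n_y) = 215°, the dip direction.

true dip 41°, dip direction 215°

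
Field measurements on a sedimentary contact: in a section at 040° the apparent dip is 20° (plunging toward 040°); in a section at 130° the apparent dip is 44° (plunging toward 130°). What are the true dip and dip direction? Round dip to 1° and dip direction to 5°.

true dip 46°, dip direction 110°

Each apparent-dip line lies in the plane. As unit vectors (x east, y north, z up), v₁ plunges 20°→040° and v₂ plunges 44°→130°.
Cross product v₁ × v₂ gives the pole to the plane: n ∝ (0.658, -0.231, 0.676).
Dip δ = arctan(|n_h|/n_z) = arctan(0.698/0.676) = 45.9°.
Dip direction = atan2(0.658, -0.231) = 109° (azimuth of n's horizontal projection).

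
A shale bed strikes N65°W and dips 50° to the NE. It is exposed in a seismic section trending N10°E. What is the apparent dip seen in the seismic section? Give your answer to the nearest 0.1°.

The strike is N65°W and the section trends N10°E; the acute angle between them is β = 75°.
tan(apparent dip) = tan 50° · sin 75° = 1.1511
α = arctan(1.1511) = 49.02°

49.0°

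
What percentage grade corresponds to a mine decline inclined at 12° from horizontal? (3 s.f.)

grade % = 100 × tan 12° = 100 × 0.2126

21.3%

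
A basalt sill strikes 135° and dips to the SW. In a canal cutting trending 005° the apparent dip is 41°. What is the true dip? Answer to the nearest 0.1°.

48.6°

β = acute angle between strike 135° and section 005° = 50°.
tan δ = tan α / sin β = tan 41° / sin 50° = 0.8693 / 0.7660 = 1.1348
δ = arctan(1.1348) = 48.61°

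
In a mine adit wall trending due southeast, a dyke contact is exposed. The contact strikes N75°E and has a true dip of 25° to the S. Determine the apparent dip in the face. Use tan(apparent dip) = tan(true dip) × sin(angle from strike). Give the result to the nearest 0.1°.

The strike is N75°E and the section trends due southeast; the acute angle between them is β = 60°.
tan(apparent dip) = tan 25° · sin 60° = 0.4038
α = arctan(0.4038) = 21.99°

22.0°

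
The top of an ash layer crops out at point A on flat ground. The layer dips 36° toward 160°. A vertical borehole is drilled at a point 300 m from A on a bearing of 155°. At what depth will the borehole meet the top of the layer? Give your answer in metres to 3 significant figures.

The hole lies 5° from the dip direction, so the down-dip offset is 300 × cos 5° = 298.86 m.
Depth = down-dip offset × tan(dip) = 298.86 × tan 36° = 298.86 × 0.7265
Depth = 217.13 m

217 m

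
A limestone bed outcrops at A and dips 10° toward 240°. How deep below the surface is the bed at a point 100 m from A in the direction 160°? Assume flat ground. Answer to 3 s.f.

The hole lies 80° from the dip direction, so the down-dip offset is 100 × cos 80° = 17.36 m.
Depth = down-dip offset × tan(dip) = 17.36 × tan 10° = 17.36 × 0.1763
Depth = 3.06 m

3.06 m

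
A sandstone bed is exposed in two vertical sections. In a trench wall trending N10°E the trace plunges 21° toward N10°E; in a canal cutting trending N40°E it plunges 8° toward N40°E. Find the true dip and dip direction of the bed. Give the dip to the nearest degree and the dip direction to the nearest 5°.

true dip 28°, dip direction 325°

The two traces are lines in the plane: v₁ = (sin 10°·cos 21°, cos 10°·cos 21°, −sin 21°), v₂ = (sin 40°·cos 8°, cos 40°·cos 8°, −sin 8°).
Cross product v₁ × v₂ gives the pole to the plane: n ∝ (-0.144, 0.206, 0.462).
Dip δ = arctan(|n_h|/n_z) = arctan(0.251/0.462) = 28.5°.
Dip direction = atan2(-0.144, 0.206) = 325° (azimuth of n's horizontal projection).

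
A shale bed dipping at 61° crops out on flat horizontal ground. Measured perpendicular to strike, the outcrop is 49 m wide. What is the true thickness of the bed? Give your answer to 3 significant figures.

True thickness t = w · sin(dip) = 49 × sin 61°
t = 49 × 0.8746 = 42.856 m

42.9 m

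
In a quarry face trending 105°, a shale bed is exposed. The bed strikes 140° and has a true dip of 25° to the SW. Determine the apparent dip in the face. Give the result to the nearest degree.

15°

The section lies 35° from the strike.
tan α = tan 25° × sin 35° = 0.4663 × 0.5736 = 0.2675
α = arctan(0.2675) = 14.97°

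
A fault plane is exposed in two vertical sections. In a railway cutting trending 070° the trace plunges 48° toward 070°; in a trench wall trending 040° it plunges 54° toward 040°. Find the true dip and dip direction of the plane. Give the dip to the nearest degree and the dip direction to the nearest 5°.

The two traces are lines in the plane: v₁ = (sin 70°·cos 48°, cos 70°·cos 48°, −sin 48°), v₂ = (sin 40°·cos 54°, cos 40°·cos 54°, −sin 54°).
n = v₁ × v₂ = (0.149, 0.228, 0.197) (taken with n_z > 0).
tan δ = √(n_x²+n_y²)/n_z = 0.273/0.197, so δ = 54.2°.
Dip direction = atan2(0.149, 0.228) = 33° (azimuth of n's horizontal projection).

true dip 54°, dip direction 035°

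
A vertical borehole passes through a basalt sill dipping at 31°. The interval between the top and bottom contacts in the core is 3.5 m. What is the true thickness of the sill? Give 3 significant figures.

3.00 m

True thickness t = h · cos(dip) = 3.5 × cos 31°
t = 3.5 × 0.8572 = 3.000 m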